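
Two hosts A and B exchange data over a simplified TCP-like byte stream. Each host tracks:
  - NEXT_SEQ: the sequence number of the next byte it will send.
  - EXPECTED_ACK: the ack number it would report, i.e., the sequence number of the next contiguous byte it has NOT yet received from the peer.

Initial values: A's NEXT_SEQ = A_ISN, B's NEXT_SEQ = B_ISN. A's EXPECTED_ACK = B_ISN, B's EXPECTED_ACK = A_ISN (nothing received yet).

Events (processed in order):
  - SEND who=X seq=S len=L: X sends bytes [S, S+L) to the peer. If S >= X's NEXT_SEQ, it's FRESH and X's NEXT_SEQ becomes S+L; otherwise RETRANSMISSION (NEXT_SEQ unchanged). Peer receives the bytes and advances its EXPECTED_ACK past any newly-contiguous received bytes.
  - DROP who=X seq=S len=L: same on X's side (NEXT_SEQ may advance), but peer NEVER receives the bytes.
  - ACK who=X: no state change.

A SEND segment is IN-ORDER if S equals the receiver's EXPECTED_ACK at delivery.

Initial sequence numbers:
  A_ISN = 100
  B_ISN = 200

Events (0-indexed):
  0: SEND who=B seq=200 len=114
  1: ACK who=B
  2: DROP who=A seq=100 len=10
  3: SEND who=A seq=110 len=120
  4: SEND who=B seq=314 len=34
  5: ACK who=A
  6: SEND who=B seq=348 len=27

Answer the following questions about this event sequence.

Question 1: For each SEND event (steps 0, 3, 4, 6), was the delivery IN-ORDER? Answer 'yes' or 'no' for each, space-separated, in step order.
Step 0: SEND seq=200 -> in-order
Step 3: SEND seq=110 -> out-of-order
Step 4: SEND seq=314 -> in-order
Step 6: SEND seq=348 -> in-order

Answer: yes no yes yes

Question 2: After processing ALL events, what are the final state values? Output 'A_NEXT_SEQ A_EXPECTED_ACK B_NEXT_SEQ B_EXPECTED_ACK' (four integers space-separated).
Answer: 230 375 375 100

Derivation:
After event 0: A_seq=100 A_ack=314 B_seq=314 B_ack=100
After event 1: A_seq=100 A_ack=314 B_seq=314 B_ack=100
After event 2: A_seq=110 A_ack=314 B_seq=314 B_ack=100
After event 3: A_seq=230 A_ack=314 B_seq=314 B_ack=100
After event 4: A_seq=230 A_ack=348 B_seq=348 B_ack=100
After event 5: A_seq=230 A_ack=348 B_seq=348 B_ack=100
After event 6: A_seq=230 A_ack=375 B_seq=375 B_ack=100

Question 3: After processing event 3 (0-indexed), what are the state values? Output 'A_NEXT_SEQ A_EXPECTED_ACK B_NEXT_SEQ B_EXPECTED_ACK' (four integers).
After event 0: A_seq=100 A_ack=314 B_seq=314 B_ack=100
After event 1: A_seq=100 A_ack=314 B_seq=314 B_ack=100
After event 2: A_seq=110 A_ack=314 B_seq=314 B_ack=100
After event 3: A_seq=230 A_ack=314 B_seq=314 B_ack=100

230 314 314 100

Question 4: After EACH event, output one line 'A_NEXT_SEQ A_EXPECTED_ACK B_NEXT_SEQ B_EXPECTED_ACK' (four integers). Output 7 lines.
100 314 314 100
100 314 314 100
110 314 314 100
230 314 314 100
230 348 348 100
230 348 348 100
230 375 375 100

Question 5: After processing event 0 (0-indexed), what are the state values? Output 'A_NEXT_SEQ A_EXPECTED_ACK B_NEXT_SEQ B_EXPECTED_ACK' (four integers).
After event 0: A_seq=100 A_ack=314 B_seq=314 B_ack=100

100 314 314 100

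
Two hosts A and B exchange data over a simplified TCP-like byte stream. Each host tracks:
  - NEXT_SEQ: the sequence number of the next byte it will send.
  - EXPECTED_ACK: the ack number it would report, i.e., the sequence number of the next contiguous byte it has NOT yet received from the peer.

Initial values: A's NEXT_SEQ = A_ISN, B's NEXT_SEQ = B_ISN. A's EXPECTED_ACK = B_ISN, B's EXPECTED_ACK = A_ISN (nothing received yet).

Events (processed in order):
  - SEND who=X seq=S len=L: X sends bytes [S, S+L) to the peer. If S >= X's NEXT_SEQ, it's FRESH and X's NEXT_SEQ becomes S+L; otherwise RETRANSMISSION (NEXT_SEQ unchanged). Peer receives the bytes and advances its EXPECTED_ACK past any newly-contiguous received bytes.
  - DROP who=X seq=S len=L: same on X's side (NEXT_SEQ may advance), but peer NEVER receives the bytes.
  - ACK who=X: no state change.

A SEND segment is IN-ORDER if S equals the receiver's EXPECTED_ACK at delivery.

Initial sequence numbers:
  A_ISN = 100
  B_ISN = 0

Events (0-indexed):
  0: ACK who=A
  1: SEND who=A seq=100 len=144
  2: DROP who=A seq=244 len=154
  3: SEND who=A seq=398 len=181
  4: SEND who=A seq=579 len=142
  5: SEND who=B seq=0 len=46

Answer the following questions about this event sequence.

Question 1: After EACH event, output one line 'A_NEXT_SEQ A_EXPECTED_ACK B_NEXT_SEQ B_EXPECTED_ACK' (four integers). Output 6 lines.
100 0 0 100
244 0 0 244
398 0 0 244
579 0 0 244
721 0 0 244
721 46 46 244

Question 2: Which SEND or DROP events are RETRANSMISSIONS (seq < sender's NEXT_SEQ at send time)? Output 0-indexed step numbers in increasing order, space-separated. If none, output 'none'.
Step 1: SEND seq=100 -> fresh
Step 2: DROP seq=244 -> fresh
Step 3: SEND seq=398 -> fresh
Step 4: SEND seq=579 -> fresh
Step 5: SEND seq=0 -> fresh

Answer: none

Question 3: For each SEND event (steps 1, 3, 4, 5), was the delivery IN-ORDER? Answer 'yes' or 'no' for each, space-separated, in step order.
Answer: yes no no yes

Derivation:
Step 1: SEND seq=100 -> in-order
Step 3: SEND seq=398 -> out-of-order
Step 4: SEND seq=579 -> out-of-order
Step 5: SEND seq=0 -> in-order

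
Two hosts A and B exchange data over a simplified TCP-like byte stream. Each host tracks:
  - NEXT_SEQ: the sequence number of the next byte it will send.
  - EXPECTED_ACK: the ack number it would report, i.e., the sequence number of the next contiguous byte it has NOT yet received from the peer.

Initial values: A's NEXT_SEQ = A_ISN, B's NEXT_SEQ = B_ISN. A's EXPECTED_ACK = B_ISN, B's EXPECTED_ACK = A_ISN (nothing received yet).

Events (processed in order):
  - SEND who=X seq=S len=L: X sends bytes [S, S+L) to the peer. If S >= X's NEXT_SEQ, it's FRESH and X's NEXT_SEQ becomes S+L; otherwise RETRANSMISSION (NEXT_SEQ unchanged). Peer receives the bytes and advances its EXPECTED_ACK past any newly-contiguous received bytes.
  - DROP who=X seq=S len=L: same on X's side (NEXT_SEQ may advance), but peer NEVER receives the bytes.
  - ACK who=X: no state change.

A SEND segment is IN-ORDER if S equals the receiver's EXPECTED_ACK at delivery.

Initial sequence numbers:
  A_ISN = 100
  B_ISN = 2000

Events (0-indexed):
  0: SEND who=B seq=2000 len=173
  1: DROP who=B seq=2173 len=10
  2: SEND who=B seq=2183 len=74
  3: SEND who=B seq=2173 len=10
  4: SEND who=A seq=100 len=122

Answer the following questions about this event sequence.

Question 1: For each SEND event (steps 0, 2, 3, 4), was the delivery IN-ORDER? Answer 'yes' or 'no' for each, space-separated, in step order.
Step 0: SEND seq=2000 -> in-order
Step 2: SEND seq=2183 -> out-of-order
Step 3: SEND seq=2173 -> in-order
Step 4: SEND seq=100 -> in-order

Answer: yes no yes yes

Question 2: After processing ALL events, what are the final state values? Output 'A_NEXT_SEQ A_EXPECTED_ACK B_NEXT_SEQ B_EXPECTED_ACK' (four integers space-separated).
Answer: 222 2257 2257 222

Derivation:
After event 0: A_seq=100 A_ack=2173 B_seq=2173 B_ack=100
After event 1: A_seq=100 A_ack=2173 B_seq=2183 B_ack=100
After event 2: A_seq=100 A_ack=2173 B_seq=2257 B_ack=100
After event 3: A_seq=100 A_ack=2257 B_seq=2257 B_ack=100
After event 4: A_seq=222 A_ack=2257 B_seq=2257 B_ack=222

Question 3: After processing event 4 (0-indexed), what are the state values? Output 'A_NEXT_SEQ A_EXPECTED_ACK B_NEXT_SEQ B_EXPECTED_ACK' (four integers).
After event 0: A_seq=100 A_ack=2173 B_seq=2173 B_ack=100
After event 1: A_seq=100 A_ack=2173 B_seq=2183 B_ack=100
After event 2: A_seq=100 A_ack=2173 B_seq=2257 B_ack=100
After event 3: A_seq=100 A_ack=2257 B_seq=2257 B_ack=100
After event 4: A_seq=222 A_ack=2257 B_seq=2257 B_ack=222

222 2257 2257 222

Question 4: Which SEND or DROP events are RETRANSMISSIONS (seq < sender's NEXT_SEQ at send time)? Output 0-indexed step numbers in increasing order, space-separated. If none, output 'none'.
Answer: 3

Derivation:
Step 0: SEND seq=2000 -> fresh
Step 1: DROP seq=2173 -> fresh
Step 2: SEND seq=2183 -> fresh
Step 3: SEND seq=2173 -> retransmit
Step 4: SEND seq=100 -> fresh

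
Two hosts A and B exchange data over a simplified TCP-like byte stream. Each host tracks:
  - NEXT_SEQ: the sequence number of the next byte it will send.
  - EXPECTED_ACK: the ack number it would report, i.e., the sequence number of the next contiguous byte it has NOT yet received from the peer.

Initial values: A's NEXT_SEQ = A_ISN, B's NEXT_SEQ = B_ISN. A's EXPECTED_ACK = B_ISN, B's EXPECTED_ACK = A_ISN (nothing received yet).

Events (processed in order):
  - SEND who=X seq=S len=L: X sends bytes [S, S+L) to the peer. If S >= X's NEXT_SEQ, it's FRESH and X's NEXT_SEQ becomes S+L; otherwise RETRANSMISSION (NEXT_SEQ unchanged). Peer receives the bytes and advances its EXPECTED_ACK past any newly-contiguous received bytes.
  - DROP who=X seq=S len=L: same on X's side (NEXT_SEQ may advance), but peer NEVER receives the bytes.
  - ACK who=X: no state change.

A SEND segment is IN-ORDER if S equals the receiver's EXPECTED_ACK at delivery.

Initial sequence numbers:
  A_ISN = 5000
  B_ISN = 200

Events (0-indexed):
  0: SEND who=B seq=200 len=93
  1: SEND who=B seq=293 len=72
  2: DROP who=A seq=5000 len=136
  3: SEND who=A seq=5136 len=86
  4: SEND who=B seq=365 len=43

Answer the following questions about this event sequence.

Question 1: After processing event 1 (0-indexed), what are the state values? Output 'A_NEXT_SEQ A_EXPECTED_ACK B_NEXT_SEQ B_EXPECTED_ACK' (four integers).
After event 0: A_seq=5000 A_ack=293 B_seq=293 B_ack=5000
After event 1: A_seq=5000 A_ack=365 B_seq=365 B_ack=5000

5000 365 365 5000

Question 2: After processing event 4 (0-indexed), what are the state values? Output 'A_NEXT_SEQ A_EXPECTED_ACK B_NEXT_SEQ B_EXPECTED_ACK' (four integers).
After event 0: A_seq=5000 A_ack=293 B_seq=293 B_ack=5000
After event 1: A_seq=5000 A_ack=365 B_seq=365 B_ack=5000
After event 2: A_seq=5136 A_ack=365 B_seq=365 B_ack=5000
After event 3: A_seq=5222 A_ack=365 B_seq=365 B_ack=5000
After event 4: A_seq=5222 A_ack=408 B_seq=408 B_ack=5000

5222 408 408 5000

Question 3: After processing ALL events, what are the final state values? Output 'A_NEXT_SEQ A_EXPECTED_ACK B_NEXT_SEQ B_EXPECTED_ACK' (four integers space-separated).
After event 0: A_seq=5000 A_ack=293 B_seq=293 B_ack=5000
After event 1: A_seq=5000 A_ack=365 B_seq=365 B_ack=5000
After event 2: A_seq=5136 A_ack=365 B_seq=365 B_ack=5000
After event 3: A_seq=5222 A_ack=365 B_seq=365 B_ack=5000
After event 4: A_seq=5222 A_ack=408 B_seq=408 B_ack=5000

Answer: 5222 408 408 5000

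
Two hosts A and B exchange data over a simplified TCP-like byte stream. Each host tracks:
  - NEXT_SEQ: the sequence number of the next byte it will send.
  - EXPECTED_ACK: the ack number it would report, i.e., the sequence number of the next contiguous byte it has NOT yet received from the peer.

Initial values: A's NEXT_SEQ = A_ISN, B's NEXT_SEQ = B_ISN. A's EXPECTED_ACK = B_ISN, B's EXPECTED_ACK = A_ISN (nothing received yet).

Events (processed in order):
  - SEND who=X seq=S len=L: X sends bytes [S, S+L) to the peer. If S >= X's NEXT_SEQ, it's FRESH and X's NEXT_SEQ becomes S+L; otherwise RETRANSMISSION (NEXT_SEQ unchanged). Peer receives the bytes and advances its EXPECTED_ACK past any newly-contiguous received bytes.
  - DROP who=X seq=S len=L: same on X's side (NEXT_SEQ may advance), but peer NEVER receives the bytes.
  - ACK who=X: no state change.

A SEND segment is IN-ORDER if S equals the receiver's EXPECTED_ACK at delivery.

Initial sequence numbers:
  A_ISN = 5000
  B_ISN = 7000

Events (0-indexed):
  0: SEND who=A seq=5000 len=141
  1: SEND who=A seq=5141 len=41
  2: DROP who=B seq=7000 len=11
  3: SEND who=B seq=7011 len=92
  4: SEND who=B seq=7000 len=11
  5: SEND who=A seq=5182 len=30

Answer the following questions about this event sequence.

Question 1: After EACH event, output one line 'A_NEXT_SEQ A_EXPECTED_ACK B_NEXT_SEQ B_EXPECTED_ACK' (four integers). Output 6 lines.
5141 7000 7000 5141
5182 7000 7000 5182
5182 7000 7011 5182
5182 7000 7103 5182
5182 7103 7103 5182
5212 7103 7103 5212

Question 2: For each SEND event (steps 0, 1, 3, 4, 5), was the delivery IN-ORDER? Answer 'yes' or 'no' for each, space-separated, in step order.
Answer: yes yes no yes yes

Derivation:
Step 0: SEND seq=5000 -> in-order
Step 1: SEND seq=5141 -> in-order
Step 3: SEND seq=7011 -> out-of-order
Step 4: SEND seq=7000 -> in-order
Step 5: SEND seq=5182 -> in-order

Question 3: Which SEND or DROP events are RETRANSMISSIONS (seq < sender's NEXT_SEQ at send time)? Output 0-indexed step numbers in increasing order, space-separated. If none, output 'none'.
Answer: 4

Derivation:
Step 0: SEND seq=5000 -> fresh
Step 1: SEND seq=5141 -> fresh
Step 2: DROP seq=7000 -> fresh
Step 3: SEND seq=7011 -> fresh
Step 4: SEND seq=7000 -> retransmit
Step 5: SEND seq=5182 -> fresh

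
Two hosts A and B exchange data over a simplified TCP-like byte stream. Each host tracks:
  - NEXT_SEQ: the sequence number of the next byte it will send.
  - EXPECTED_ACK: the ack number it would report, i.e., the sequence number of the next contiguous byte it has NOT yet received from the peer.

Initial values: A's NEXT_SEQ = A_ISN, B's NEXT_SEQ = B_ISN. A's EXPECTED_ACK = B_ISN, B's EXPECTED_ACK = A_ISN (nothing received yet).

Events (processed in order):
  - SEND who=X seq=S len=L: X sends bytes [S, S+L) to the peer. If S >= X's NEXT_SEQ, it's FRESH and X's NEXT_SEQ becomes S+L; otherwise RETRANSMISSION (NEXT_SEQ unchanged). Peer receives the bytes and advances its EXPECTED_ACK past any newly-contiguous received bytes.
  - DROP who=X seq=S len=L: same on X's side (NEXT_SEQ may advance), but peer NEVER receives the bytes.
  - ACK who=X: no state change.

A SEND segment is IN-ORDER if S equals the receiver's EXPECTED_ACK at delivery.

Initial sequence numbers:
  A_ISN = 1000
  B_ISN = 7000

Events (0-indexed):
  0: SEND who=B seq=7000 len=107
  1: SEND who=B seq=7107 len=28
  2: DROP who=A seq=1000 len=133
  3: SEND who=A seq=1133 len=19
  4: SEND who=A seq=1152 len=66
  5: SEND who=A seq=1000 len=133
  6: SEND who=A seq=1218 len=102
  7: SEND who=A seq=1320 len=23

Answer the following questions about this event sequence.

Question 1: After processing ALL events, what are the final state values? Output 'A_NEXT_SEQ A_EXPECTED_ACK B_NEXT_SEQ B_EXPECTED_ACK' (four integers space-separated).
Answer: 1343 7135 7135 1343

Derivation:
After event 0: A_seq=1000 A_ack=7107 B_seq=7107 B_ack=1000
After event 1: A_seq=1000 A_ack=7135 B_seq=7135 B_ack=1000
After event 2: A_seq=1133 A_ack=7135 B_seq=7135 B_ack=1000
After event 3: A_seq=1152 A_ack=7135 B_seq=7135 B_ack=1000
After event 4: A_seq=1218 A_ack=7135 B_seq=7135 B_ack=1000
After event 5: A_seq=1218 A_ack=7135 B_seq=7135 B_ack=1218
After event 6: A_seq=1320 A_ack=7135 B_seq=7135 B_ack=1320
After event 7: A_seq=1343 A_ack=7135 B_seq=7135 B_ack=1343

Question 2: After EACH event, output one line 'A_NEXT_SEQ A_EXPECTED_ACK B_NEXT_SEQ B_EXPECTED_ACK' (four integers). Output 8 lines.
1000 7107 7107 1000
1000 7135 7135 1000
1133 7135 7135 1000
1152 7135 7135 1000
1218 7135 7135 1000
1218 7135 7135 1218
1320 7135 7135 1320
1343 7135 7135 1343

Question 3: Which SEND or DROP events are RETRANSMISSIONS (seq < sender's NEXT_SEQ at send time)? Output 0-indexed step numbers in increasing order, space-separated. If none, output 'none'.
Answer: 5

Derivation:
Step 0: SEND seq=7000 -> fresh
Step 1: SEND seq=7107 -> fresh
Step 2: DROP seq=1000 -> fresh
Step 3: SEND seq=1133 -> fresh
Step 4: SEND seq=1152 -> fresh
Step 5: SEND seq=1000 -> retransmit
Step 6: SEND seq=1218 -> fresh
Step 7: SEND seq=1320 -> fresh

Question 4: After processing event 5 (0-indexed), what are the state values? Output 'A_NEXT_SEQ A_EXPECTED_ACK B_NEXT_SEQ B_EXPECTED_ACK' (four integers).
After event 0: A_seq=1000 A_ack=7107 B_seq=7107 B_ack=1000
After event 1: A_seq=1000 A_ack=7135 B_seq=7135 B_ack=1000
After event 2: A_seq=1133 A_ack=7135 B_seq=7135 B_ack=1000
After event 3: A_seq=1152 A_ack=7135 B_seq=7135 B_ack=1000
After event 4: A_seq=1218 A_ack=7135 B_seq=7135 B_ack=1000
After event 5: A_seq=1218 A_ack=7135 B_seq=7135 B_ack=1218

1218 7135 7135 1218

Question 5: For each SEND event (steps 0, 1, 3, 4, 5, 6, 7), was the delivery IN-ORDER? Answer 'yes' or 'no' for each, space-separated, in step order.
Step 0: SEND seq=7000 -> in-order
Step 1: SEND seq=7107 -> in-order
Step 3: SEND seq=1133 -> out-of-order
Step 4: SEND seq=1152 -> out-of-order
Step 5: SEND seq=1000 -> in-order
Step 6: SEND seq=1218 -> in-order
Step 7: SEND seq=1320 -> in-order

Answer: yes yes no no yes yes yes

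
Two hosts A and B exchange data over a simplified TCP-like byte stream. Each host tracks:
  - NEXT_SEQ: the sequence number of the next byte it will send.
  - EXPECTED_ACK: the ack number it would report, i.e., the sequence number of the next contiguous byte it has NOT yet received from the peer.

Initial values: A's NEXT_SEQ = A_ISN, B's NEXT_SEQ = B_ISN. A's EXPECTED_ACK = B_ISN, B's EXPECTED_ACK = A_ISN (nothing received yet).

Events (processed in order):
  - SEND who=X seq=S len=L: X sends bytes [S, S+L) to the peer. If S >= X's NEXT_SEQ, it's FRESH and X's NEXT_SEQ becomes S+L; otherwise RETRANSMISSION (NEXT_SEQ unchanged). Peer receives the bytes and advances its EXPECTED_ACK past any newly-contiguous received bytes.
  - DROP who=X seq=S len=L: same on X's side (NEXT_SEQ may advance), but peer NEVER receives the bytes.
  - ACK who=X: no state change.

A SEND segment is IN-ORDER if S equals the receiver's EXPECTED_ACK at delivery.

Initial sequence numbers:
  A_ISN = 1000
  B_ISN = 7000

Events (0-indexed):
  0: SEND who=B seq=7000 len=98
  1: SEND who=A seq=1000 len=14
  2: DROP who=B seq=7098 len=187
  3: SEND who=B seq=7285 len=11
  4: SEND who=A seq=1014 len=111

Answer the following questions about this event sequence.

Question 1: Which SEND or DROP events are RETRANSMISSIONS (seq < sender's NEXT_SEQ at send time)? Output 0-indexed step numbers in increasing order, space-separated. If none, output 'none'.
Step 0: SEND seq=7000 -> fresh
Step 1: SEND seq=1000 -> fresh
Step 2: DROP seq=7098 -> fresh
Step 3: SEND seq=7285 -> fresh
Step 4: SEND seq=1014 -> fresh

Answer: none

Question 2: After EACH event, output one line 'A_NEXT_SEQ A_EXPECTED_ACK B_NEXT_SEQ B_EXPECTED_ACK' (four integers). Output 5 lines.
1000 7098 7098 1000
1014 7098 7098 1014
1014 7098 7285 1014
1014 7098 7296 1014
1125 7098 7296 1125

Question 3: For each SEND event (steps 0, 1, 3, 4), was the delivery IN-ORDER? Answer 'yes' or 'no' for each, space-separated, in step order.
Step 0: SEND seq=7000 -> in-order
Step 1: SEND seq=1000 -> in-order
Step 3: SEND seq=7285 -> out-of-order
Step 4: SEND seq=1014 -> in-order

Answer: yes yes no yes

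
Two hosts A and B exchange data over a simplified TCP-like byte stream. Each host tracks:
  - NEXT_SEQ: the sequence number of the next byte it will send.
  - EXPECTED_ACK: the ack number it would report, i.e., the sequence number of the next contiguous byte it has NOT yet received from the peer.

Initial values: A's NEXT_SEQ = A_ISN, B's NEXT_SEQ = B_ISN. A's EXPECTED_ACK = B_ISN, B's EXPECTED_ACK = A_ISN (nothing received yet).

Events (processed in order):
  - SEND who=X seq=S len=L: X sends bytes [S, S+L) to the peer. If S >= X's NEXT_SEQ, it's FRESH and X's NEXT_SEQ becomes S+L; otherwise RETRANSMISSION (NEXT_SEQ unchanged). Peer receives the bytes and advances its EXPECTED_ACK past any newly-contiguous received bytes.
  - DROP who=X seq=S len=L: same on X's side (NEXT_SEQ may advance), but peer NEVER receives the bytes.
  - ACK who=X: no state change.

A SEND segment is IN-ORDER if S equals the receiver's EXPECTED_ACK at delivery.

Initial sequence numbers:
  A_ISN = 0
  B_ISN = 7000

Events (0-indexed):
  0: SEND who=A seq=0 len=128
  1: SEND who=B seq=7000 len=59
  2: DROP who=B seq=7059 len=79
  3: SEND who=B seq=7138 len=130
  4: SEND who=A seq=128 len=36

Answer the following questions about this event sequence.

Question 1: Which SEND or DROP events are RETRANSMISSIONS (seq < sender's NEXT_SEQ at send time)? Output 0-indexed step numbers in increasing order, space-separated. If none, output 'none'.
Step 0: SEND seq=0 -> fresh
Step 1: SEND seq=7000 -> fresh
Step 2: DROP seq=7059 -> fresh
Step 3: SEND seq=7138 -> fresh
Step 4: SEND seq=128 -> fresh

Answer: none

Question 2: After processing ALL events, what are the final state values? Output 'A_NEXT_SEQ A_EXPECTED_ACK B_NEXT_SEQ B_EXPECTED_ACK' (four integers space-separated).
After event 0: A_seq=128 A_ack=7000 B_seq=7000 B_ack=128
After event 1: A_seq=128 A_ack=7059 B_seq=7059 B_ack=128
After event 2: A_seq=128 A_ack=7059 B_seq=7138 B_ack=128
After event 3: A_seq=128 A_ack=7059 B_seq=7268 B_ack=128
After event 4: A_seq=164 A_ack=7059 B_seq=7268 B_ack=164

Answer: 164 7059 7268 164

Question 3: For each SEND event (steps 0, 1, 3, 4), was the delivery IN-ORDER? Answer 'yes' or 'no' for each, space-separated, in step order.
Answer: yes yes no yes

Derivation:
Step 0: SEND seq=0 -> in-order
Step 1: SEND seq=7000 -> in-order
Step 3: SEND seq=7138 -> out-of-order
Step 4: SEND seq=128 -> in-order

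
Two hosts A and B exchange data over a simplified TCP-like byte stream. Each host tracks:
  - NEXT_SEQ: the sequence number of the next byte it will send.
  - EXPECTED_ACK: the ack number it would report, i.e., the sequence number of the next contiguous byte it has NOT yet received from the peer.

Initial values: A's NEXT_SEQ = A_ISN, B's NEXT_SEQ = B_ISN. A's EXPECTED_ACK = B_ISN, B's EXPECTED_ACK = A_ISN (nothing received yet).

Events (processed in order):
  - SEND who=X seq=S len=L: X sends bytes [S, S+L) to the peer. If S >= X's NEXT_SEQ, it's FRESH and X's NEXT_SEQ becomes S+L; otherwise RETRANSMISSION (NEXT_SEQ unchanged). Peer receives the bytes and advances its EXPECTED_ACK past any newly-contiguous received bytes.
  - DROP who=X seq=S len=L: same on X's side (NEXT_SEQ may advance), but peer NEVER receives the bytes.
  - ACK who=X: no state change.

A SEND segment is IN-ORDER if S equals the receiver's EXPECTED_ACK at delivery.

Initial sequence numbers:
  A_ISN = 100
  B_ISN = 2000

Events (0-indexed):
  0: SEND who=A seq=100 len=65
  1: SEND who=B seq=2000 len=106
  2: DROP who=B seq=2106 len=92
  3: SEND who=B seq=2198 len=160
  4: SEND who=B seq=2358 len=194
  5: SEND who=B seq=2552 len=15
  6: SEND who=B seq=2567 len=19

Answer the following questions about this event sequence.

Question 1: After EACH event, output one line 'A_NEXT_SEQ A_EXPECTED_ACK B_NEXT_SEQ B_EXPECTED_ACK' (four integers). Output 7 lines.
165 2000 2000 165
165 2106 2106 165
165 2106 2198 165
165 2106 2358 165
165 2106 2552 165
165 2106 2567 165
165 2106 2586 165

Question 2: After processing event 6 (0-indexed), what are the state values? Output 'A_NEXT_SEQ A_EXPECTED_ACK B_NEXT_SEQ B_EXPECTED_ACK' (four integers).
After event 0: A_seq=165 A_ack=2000 B_seq=2000 B_ack=165
After event 1: A_seq=165 A_ack=2106 B_seq=2106 B_ack=165
After event 2: A_seq=165 A_ack=2106 B_seq=2198 B_ack=165
After event 3: A_seq=165 A_ack=2106 B_seq=2358 B_ack=165
After event 4: A_seq=165 A_ack=2106 B_seq=2552 B_ack=165
After event 5: A_seq=165 A_ack=2106 B_seq=2567 B_ack=165
After event 6: A_seq=165 A_ack=2106 B_seq=2586 B_ack=165

165 2106 2586 165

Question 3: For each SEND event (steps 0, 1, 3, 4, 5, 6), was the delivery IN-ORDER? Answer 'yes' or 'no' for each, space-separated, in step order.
Answer: yes yes no no no no

Derivation:
Step 0: SEND seq=100 -> in-order
Step 1: SEND seq=2000 -> in-order
Step 3: SEND seq=2198 -> out-of-order
Step 4: SEND seq=2358 -> out-of-order
Step 5: SEND seq=2552 -> out-of-order
Step 6: SEND seq=2567 -> out-of-order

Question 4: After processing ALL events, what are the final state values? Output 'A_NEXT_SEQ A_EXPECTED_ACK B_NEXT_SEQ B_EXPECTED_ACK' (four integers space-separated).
Answer: 165 2106 2586 165

Derivation:
After event 0: A_seq=165 A_ack=2000 B_seq=2000 B_ack=165
After event 1: A_seq=165 A_ack=2106 B_seq=2106 B_ack=165
After event 2: A_seq=165 A_ack=2106 B_seq=2198 B_ack=165
After event 3: A_seq=165 A_ack=2106 B_seq=2358 B_ack=165
After event 4: A_seq=165 A_ack=2106 B_seq=2552 B_ack=165
After event 5: A_seq=165 A_ack=2106 B_seq=2567 B_ack=165
After event 6: A_seq=165 A_ack=2106 B_seq=2586 B_ack=165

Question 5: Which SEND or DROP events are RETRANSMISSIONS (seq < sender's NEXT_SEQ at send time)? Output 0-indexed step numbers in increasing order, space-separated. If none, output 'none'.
Answer: none

Derivation:
Step 0: SEND seq=100 -> fresh
Step 1: SEND seq=2000 -> fresh
Step 2: DROP seq=2106 -> fresh
Step 3: SEND seq=2198 -> fresh
Step 4: SEND seq=2358 -> fresh
Step 5: SEND seq=2552 -> fresh
Step 6: SEND seq=2567 -> fresh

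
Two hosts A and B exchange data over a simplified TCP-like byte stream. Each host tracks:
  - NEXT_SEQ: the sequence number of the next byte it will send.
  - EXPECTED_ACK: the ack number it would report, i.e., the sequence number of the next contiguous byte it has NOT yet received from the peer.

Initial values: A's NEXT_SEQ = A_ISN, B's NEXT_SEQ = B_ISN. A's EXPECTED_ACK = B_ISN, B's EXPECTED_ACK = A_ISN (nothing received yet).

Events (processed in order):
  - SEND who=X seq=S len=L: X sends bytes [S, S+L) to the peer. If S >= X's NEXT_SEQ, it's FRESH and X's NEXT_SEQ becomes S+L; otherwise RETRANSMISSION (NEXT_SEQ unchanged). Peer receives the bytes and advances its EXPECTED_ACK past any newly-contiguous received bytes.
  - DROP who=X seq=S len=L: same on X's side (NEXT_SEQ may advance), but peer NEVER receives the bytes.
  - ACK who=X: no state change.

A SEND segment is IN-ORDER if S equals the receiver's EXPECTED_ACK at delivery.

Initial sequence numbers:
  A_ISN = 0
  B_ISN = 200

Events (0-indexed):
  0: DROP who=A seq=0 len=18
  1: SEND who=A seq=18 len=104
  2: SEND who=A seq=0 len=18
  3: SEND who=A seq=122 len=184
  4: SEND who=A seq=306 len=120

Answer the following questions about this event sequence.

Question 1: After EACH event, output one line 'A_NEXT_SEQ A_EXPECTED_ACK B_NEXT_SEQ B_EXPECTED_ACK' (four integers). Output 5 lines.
18 200 200 0
122 200 200 0
122 200 200 122
306 200 200 306
426 200 200 426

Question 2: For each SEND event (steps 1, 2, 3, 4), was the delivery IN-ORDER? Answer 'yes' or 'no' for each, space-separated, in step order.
Answer: no yes yes yes

Derivation:
Step 1: SEND seq=18 -> out-of-order
Step 2: SEND seq=0 -> in-order
Step 3: SEND seq=122 -> in-order
Step 4: SEND seq=306 -> in-order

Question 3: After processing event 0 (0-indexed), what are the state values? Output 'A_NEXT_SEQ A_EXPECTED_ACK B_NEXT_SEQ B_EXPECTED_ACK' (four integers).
After event 0: A_seq=18 A_ack=200 B_seq=200 B_ack=0

18 200 200 0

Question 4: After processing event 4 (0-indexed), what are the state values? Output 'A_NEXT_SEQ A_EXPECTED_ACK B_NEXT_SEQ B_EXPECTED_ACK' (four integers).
After event 0: A_seq=18 A_ack=200 B_seq=200 B_ack=0
After event 1: A_seq=122 A_ack=200 B_seq=200 B_ack=0
After event 2: A_seq=122 A_ack=200 B_seq=200 B_ack=122
After event 3: A_seq=306 A_ack=200 B_seq=200 B_ack=306
After event 4: A_seq=426 A_ack=200 B_seq=200 B_ack=426

426 200 200 426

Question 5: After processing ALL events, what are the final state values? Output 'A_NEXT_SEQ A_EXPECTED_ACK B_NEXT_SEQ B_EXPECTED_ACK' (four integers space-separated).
Answer: 426 200 200 426

Derivation:
After event 0: A_seq=18 A_ack=200 B_seq=200 B_ack=0
After event 1: A_seq=122 A_ack=200 B_seq=200 B_ack=0
After event 2: A_seq=122 A_ack=200 B_seq=200 B_ack=122
After event 3: A_seq=306 A_ack=200 B_seq=200 B_ack=306
After event 4: A_seq=426 A_ack=200 B_seq=200 B_ack=426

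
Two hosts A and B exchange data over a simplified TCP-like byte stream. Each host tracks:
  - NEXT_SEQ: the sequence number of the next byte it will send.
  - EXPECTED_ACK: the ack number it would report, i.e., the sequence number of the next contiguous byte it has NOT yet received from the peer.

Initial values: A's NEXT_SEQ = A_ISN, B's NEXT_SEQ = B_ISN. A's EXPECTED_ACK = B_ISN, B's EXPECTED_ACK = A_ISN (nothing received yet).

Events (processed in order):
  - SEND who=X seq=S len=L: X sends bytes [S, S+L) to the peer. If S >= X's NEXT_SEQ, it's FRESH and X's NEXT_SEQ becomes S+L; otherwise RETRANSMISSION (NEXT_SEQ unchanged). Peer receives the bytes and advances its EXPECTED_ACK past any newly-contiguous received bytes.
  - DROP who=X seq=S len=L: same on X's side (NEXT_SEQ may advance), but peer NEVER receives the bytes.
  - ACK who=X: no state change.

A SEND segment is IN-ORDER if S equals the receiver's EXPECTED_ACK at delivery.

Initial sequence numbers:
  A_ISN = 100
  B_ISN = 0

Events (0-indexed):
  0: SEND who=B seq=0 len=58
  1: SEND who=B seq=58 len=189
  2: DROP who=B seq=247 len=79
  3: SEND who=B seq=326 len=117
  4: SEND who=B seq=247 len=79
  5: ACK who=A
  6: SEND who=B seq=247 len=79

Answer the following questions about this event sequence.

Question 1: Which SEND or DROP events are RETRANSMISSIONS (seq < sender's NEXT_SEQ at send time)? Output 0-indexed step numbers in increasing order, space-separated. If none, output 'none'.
Answer: 4 6

Derivation:
Step 0: SEND seq=0 -> fresh
Step 1: SEND seq=58 -> fresh
Step 2: DROP seq=247 -> fresh
Step 3: SEND seq=326 -> fresh
Step 4: SEND seq=247 -> retransmit
Step 6: SEND seq=247 -> retransmit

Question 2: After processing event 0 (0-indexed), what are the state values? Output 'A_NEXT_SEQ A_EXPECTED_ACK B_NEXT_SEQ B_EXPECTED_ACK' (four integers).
After event 0: A_seq=100 A_ack=58 B_seq=58 B_ack=100

100 58 58 100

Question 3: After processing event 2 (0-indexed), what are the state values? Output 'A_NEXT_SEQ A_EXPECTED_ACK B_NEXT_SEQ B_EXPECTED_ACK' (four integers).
After event 0: A_seq=100 A_ack=58 B_seq=58 B_ack=100
After event 1: A_seq=100 A_ack=247 B_seq=247 B_ack=100
After event 2: A_seq=100 A_ack=247 B_seq=326 B_ack=100

100 247 326 100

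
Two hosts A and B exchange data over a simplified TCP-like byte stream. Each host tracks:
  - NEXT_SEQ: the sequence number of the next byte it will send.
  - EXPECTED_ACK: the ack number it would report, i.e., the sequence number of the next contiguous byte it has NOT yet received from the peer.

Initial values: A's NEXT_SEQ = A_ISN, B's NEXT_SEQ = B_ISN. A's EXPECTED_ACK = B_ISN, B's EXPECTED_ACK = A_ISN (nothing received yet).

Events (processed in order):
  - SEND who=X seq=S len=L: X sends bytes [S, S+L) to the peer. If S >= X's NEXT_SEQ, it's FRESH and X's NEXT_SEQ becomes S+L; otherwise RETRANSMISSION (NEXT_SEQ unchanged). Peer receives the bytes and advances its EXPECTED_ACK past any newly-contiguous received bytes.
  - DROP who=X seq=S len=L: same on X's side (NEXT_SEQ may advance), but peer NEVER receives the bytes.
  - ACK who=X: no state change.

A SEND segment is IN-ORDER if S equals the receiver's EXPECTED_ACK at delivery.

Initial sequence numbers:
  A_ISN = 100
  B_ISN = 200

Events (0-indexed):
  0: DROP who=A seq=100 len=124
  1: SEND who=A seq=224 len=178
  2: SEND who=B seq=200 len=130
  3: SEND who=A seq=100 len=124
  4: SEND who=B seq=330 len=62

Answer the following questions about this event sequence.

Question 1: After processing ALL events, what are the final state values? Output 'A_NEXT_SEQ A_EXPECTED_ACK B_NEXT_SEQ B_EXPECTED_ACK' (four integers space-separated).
Answer: 402 392 392 402

Derivation:
After event 0: A_seq=224 A_ack=200 B_seq=200 B_ack=100
After event 1: A_seq=402 A_ack=200 B_seq=200 B_ack=100
After event 2: A_seq=402 A_ack=330 B_seq=330 B_ack=100
After event 3: A_seq=402 A_ack=330 B_seq=330 B_ack=402
After event 4: A_seq=402 A_ack=392 B_seq=392 B_ack=402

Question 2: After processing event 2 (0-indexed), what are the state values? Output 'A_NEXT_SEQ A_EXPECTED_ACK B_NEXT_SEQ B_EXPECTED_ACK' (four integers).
After event 0: A_seq=224 A_ack=200 B_seq=200 B_ack=100
After event 1: A_seq=402 A_ack=200 B_seq=200 B_ack=100
After event 2: A_seq=402 A_ack=330 B_seq=330 B_ack=100

402 330 330 100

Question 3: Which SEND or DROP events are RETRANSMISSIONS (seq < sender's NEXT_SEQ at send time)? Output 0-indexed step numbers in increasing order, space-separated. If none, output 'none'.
Answer: 3

Derivation:
Step 0: DROP seq=100 -> fresh
Step 1: SEND seq=224 -> fresh
Step 2: SEND seq=200 -> fresh
Step 3: SEND seq=100 -> retransmit
Step 4: SEND seq=330 -> fresh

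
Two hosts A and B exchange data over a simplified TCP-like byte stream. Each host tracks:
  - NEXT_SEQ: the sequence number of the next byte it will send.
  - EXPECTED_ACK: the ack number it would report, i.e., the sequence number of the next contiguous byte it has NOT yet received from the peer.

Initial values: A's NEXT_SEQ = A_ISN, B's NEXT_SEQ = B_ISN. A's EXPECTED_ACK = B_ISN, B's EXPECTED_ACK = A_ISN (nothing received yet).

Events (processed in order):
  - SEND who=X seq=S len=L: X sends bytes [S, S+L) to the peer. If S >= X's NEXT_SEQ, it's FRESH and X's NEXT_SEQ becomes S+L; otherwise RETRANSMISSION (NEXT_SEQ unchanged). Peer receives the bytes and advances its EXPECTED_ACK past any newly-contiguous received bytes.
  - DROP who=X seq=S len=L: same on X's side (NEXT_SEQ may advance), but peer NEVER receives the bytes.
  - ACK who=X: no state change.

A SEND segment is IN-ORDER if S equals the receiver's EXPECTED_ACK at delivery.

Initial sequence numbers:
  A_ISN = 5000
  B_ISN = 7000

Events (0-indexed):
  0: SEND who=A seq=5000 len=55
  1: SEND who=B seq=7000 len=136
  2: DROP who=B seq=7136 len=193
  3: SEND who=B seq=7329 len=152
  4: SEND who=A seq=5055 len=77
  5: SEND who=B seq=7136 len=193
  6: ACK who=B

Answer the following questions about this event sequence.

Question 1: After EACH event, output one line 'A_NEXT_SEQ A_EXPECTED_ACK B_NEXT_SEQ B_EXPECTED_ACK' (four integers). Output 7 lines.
5055 7000 7000 5055
5055 7136 7136 5055
5055 7136 7329 5055
5055 7136 7481 5055
5132 7136 7481 5132
5132 7481 7481 5132
5132 7481 7481 5132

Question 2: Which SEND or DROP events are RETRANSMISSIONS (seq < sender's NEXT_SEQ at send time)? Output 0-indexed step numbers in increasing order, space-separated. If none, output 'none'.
Step 0: SEND seq=5000 -> fresh
Step 1: SEND seq=7000 -> fresh
Step 2: DROP seq=7136 -> fresh
Step 3: SEND seq=7329 -> fresh
Step 4: SEND seq=5055 -> fresh
Step 5: SEND seq=7136 -> retransmit

Answer: 5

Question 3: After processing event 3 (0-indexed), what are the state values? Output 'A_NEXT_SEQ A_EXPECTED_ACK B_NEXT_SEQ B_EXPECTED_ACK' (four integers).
After event 0: A_seq=5055 A_ack=7000 B_seq=7000 B_ack=5055
After event 1: A_seq=5055 A_ack=7136 B_seq=7136 B_ack=5055
After event 2: A_seq=5055 A_ack=7136 B_seq=7329 B_ack=5055
After event 3: A_seq=5055 A_ack=7136 B_seq=7481 B_ack=5055

5055 7136 7481 5055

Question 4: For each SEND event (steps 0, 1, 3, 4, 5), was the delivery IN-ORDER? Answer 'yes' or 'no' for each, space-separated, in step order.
Answer: yes yes no yes yes

Derivation:
Step 0: SEND seq=5000 -> in-order
Step 1: SEND seq=7000 -> in-order
Step 3: SEND seq=7329 -> out-of-order
Step 4: SEND seq=5055 -> in-order
Step 5: SEND seq=7136 -> in-order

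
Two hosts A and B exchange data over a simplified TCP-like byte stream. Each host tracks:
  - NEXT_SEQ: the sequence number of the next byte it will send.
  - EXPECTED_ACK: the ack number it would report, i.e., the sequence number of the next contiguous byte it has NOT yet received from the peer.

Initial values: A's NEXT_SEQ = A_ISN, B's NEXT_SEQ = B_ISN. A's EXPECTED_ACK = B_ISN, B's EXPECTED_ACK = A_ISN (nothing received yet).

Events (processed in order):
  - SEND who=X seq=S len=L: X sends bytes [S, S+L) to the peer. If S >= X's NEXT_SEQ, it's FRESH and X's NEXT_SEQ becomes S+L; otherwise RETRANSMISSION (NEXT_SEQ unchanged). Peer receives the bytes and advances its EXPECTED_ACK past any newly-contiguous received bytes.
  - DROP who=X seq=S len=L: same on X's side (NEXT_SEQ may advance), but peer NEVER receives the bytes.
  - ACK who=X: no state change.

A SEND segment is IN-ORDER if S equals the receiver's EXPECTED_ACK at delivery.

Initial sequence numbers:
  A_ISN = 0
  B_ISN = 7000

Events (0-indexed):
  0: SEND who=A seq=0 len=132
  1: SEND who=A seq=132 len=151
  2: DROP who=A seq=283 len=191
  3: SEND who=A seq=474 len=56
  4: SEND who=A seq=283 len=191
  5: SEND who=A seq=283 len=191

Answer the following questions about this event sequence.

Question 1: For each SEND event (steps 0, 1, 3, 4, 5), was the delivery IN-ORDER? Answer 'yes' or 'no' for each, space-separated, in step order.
Step 0: SEND seq=0 -> in-order
Step 1: SEND seq=132 -> in-order
Step 3: SEND seq=474 -> out-of-order
Step 4: SEND seq=283 -> in-order
Step 5: SEND seq=283 -> out-of-order

Answer: yes yes no yes no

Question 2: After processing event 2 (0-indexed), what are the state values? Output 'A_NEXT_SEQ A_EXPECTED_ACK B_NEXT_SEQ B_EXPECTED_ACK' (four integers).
After event 0: A_seq=132 A_ack=7000 B_seq=7000 B_ack=132
After event 1: A_seq=283 A_ack=7000 B_seq=7000 B_ack=283
After event 2: A_seq=474 A_ack=7000 B_seq=7000 B_ack=283

474 7000 7000 283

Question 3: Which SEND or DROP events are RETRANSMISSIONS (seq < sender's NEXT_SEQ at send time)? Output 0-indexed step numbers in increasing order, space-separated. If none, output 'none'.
Answer: 4 5

Derivation:
Step 0: SEND seq=0 -> fresh
Step 1: SEND seq=132 -> fresh
Step 2: DROP seq=283 -> fresh
Step 3: SEND seq=474 -> fresh
Step 4: SEND seq=283 -> retransmit
Step 5: SEND seq=283 -> retransmit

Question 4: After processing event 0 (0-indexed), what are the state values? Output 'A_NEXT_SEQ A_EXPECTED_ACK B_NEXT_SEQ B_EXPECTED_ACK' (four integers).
After event 0: A_seq=132 A_ack=7000 B_seq=7000 B_ack=132

132 7000 7000 132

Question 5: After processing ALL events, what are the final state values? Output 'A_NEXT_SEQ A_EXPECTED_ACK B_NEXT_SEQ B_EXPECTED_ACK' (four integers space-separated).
After event 0: A_seq=132 A_ack=7000 B_seq=7000 B_ack=132
After event 1: A_seq=283 A_ack=7000 B_seq=7000 B_ack=283
After event 2: A_seq=474 A_ack=7000 B_seq=7000 B_ack=283
After event 3: A_seq=530 A_ack=7000 B_seq=7000 B_ack=283
After event 4: A_seq=530 A_ack=7000 B_seq=7000 B_ack=530
After event 5: A_seq=530 A_ack=7000 B_seq=7000 B_ack=530

Answer: 530 7000 7000 530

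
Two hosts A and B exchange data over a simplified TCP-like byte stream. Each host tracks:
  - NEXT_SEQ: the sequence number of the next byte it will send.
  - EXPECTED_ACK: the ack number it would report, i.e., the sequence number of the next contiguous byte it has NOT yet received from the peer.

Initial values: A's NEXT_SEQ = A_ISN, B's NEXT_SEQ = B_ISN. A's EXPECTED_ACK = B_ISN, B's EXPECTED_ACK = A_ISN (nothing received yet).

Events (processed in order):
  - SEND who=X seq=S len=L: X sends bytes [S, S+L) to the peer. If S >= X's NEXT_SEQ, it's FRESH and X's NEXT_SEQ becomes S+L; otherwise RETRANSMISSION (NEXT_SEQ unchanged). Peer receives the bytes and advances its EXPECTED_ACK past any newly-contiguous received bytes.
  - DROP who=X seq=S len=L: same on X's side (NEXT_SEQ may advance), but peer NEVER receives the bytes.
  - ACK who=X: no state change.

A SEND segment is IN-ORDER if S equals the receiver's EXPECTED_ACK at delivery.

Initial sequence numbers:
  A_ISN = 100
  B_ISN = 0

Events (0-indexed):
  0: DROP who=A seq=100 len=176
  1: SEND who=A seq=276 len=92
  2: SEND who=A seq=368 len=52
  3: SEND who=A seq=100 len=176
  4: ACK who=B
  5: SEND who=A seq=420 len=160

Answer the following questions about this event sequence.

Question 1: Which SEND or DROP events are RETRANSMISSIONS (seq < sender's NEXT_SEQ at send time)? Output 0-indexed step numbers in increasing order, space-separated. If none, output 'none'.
Step 0: DROP seq=100 -> fresh
Step 1: SEND seq=276 -> fresh
Step 2: SEND seq=368 -> fresh
Step 3: SEND seq=100 -> retransmit
Step 5: SEND seq=420 -> fresh

Answer: 3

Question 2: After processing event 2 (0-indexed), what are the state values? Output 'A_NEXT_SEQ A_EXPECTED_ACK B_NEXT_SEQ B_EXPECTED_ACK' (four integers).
After event 0: A_seq=276 A_ack=0 B_seq=0 B_ack=100
After event 1: A_seq=368 A_ack=0 B_seq=0 B_ack=100
After event 2: A_seq=420 A_ack=0 B_seq=0 B_ack=100

420 0 0 100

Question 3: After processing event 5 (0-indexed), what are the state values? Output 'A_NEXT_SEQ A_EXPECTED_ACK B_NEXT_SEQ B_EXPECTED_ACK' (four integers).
After event 0: A_seq=276 A_ack=0 B_seq=0 B_ack=100
After event 1: A_seq=368 A_ack=0 B_seq=0 B_ack=100
After event 2: A_seq=420 A_ack=0 B_seq=0 B_ack=100
After event 3: A_seq=420 A_ack=0 B_seq=0 B_ack=420
After event 4: A_seq=420 A_ack=0 B_seq=0 B_ack=420
After event 5: A_seq=580 A_ack=0 B_seq=0 B_ack=580

580 0 0 580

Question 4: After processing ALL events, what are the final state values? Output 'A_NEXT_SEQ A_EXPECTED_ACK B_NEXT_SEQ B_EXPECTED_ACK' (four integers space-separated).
Answer: 580 0 0 580

Derivation:
After event 0: A_seq=276 A_ack=0 B_seq=0 B_ack=100
After event 1: A_seq=368 A_ack=0 B_seq=0 B_ack=100
After event 2: A_seq=420 A_ack=0 B_seq=0 B_ack=100
After event 3: A_seq=420 A_ack=0 B_seq=0 B_ack=420
After event 4: A_seq=420 A_ack=0 B_seq=0 B_ack=420
After event 5: A_seq=580 A_ack=0 B_seq=0 B_ack=580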